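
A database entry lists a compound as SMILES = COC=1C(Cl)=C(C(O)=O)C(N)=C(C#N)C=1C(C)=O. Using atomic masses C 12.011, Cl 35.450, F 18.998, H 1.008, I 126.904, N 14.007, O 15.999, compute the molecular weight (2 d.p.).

First, the molecular formula is C11H9ClN2O4 (counting implicit H from valence).
  C: 11 × 12.011 = 132.121
  Cl: 1 × 35.450 = 35.450
  H: 9 × 1.008 = 9.072
  N: 2 × 14.007 = 28.014
  O: 4 × 15.999 = 63.996
Sum: 11×12.011 + 1×35.450 + 9×1.008 + 2×14.007 + 4×15.999 = 268.653 → 268.65 g/mol.

268.65 g/mol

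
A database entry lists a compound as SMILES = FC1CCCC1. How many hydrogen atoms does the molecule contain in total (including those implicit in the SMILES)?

9

Walk through each heavy atom and fill implicit hydrogens from standard valence (C 4, N 3, O 2, S 2, halogen 1):
  atom 1: F (halogen, monovalent) → 0 H
  atom 2: C, bond orders sum to 3 (valence 4) → 1 H
  atom 3: C, bond orders sum to 2 (valence 4) → 2 H
  atom 4: C, bond orders sum to 2 (valence 4) → 2 H
  atom 5: C, bond orders sum to 2 (valence 4) → 2 H
  atom 6: C, bond orders sum to 2 (valence 4) → 2 H
Total hydrogens: 9.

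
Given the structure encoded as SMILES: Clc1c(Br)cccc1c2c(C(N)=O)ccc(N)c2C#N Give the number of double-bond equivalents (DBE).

11

Molecular formula: C14H9BrClN3O.
DoU = (2C + 2 + N − H − X) / 2, where X is the halogen count and O/S are ignored.
    = (2·14 + 2 + 3 − 9 − 2) / 2 = 22 / 2 = 11.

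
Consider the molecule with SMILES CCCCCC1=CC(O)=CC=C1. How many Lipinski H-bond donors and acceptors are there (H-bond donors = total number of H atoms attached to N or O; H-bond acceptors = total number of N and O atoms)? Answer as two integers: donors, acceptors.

Donors: find every N or O and count the H atoms it carries.
  atom 9 (O): bond orders sum to 1 → 1 H
Lipinski HBD = 1.
Acceptors: N atoms = 0, O atoms = 1 → HBA = 1.

1, 1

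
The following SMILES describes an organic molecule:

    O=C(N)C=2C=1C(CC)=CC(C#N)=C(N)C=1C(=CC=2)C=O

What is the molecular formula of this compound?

C15H13N3O2

Walk through each heavy atom and fill implicit hydrogens from standard valence (C 4, N 3, O 2, S 2, halogen 1):
  atom 1: O, bond orders sum to 2 (valence 2) → 0 H
  atom 2: C, bond orders sum to 4 (valence 4) → 0 H
  atom 3: N, bond orders sum to 1 (valence 3) → 2 H
  atom 4: C, bond orders sum to 4 (valence 4) → 0 H
  atom 5: C, bond orders sum to 4 (valence 4) → 0 H
  atom 6: C, bond orders sum to 4 (valence 4) → 0 H
  atom 7: C, bond orders sum to 2 (valence 4) → 2 H
  atom 8: C, bond orders sum to 1 (valence 4) → 3 H
  atom 9: C, bond orders sum to 3 (valence 4) → 1 H
  atom 10: C, bond orders sum to 4 (valence 4) → 0 H
  atom 11: C, bond orders sum to 4 (valence 4) → 0 H
  atom 12: N, bond orders sum to 3 (valence 3) → 0 H
  atom 13: C, bond orders sum to 4 (valence 4) → 0 H
  atom 14: N, bond orders sum to 1 (valence 3) → 2 H
  atom 15: C, bond orders sum to 4 (valence 4) → 0 H
  atom 16: C, bond orders sum to 4 (valence 4) → 0 H
  atom 17: C, bond orders sum to 3 (valence 4) → 1 H
  atom 18: C, bond orders sum to 3 (valence 4) → 1 H
  atom 19: C, bond orders sum to 3 (valence 4) → 1 H
  atom 20: O, bond orders sum to 2 (valence 2) → 0 H
Totals → C:15, H:13, N:3, O:2.
In Hill order: C15H13N3O2.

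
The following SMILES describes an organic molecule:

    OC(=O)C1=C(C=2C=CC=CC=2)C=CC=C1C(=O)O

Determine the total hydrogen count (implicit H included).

Walk through each heavy atom and fill implicit hydrogens from standard valence (C 4, N 3, O 2, S 2, halogen 1):
  atom 1: O, bond orders sum to 1 (valence 2) → 1 H
  atom 2: C, bond orders sum to 4 (valence 4) → 0 H
  atom 3: O, bond orders sum to 2 (valence 2) → 0 H
  atom 4: C, bond orders sum to 4 (valence 4) → 0 H
  atom 5: C, bond orders sum to 4 (valence 4) → 0 H
  atom 6: C, bond orders sum to 4 (valence 4) → 0 H
  atom 7: C, bond orders sum to 3 (valence 4) → 1 H
  atom 8: C, bond orders sum to 3 (valence 4) → 1 H
  atom 9: C, bond orders sum to 3 (valence 4) → 1 H
  atom 10: C, bond orders sum to 3 (valence 4) → 1 H
  atom 11: C, bond orders sum to 3 (valence 4) → 1 H
  atom 12: C, bond orders sum to 3 (valence 4) → 1 H
  atom 13: C, bond orders sum to 3 (valence 4) → 1 H
  atom 14: C, bond orders sum to 3 (valence 4) → 1 H
  atom 15: C, bond orders sum to 4 (valence 4) → 0 H
  atom 16: C, bond orders sum to 4 (valence 4) → 0 H
  atom 17: O, bond orders sum to 2 (valence 2) → 0 H
  atom 18: O, bond orders sum to 1 (valence 2) → 1 H
Total hydrogens: 10.

10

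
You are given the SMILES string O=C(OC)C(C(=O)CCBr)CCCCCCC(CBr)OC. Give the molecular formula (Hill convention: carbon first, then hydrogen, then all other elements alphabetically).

C15H26Br2O4

Walk through each heavy atom and fill implicit hydrogens from standard valence (C 4, N 3, O 2, S 2, halogen 1):
  atom 1: O, bond orders sum to 2 (valence 2) → 0 H
  atom 2: C, bond orders sum to 4 (valence 4) → 0 H
  atom 3: O, bond orders sum to 2 (valence 2) → 0 H
  atom 4: C, bond orders sum to 1 (valence 4) → 3 H
  atom 5: C, bond orders sum to 3 (valence 4) → 1 H
  atom 6: C, bond orders sum to 4 (valence 4) → 0 H
  atom 7: O, bond orders sum to 2 (valence 2) → 0 H
  atom 8: C, bond orders sum to 2 (valence 4) → 2 H
  atom 9: C, bond orders sum to 2 (valence 4) → 2 H
  atom 10: Br (halogen, monovalent) → 0 H
  atom 11: C, bond orders sum to 2 (valence 4) → 2 H
  atom 12: C, bond orders sum to 2 (valence 4) → 2 H
  atom 13: C, bond orders sum to 2 (valence 4) → 2 H
  atom 14: C, bond orders sum to 2 (valence 4) → 2 H
  atom 15: C, bond orders sum to 2 (valence 4) → 2 H
  atom 16: C, bond orders sum to 2 (valence 4) → 2 H
  atom 17: C, bond orders sum to 3 (valence 4) → 1 H
  atom 18: C, bond orders sum to 2 (valence 4) → 2 H
  atom 19: Br (halogen, monovalent) → 0 H
  atom 20: O, bond orders sum to 2 (valence 2) → 0 H
  atom 21: C, bond orders sum to 1 (valence 4) → 3 H
Totals → C:15, H:26, Br:2, O:4.
In Hill order: C15H26Br2O4.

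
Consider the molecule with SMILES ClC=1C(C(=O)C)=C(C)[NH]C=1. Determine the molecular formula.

C7H8ClNO

Walk through each heavy atom and fill implicit hydrogens from standard valence (C 4, N 3, O 2, S 2, halogen 1):
  atom 1: Cl (halogen, monovalent) → 0 H
  atom 2: C, bond orders sum to 4 (valence 4) → 0 H
  atom 3: C, bond orders sum to 4 (valence 4) → 0 H
  atom 4: C, bond orders sum to 4 (valence 4) → 0 H
  atom 5: O, bond orders sum to 2 (valence 2) → 0 H
  atom 6: C, bond orders sum to 1 (valence 4) → 3 H
  atom 7: C, bond orders sum to 4 (valence 4) → 0 H
  atom 8: C, bond orders sum to 1 (valence 4) → 3 H
  atom 9: N with explicit H count 1
  atom 10: C, bond orders sum to 3 (valence 4) → 1 H
Totals → C:7, H:8, Cl:1, N:1, O:1.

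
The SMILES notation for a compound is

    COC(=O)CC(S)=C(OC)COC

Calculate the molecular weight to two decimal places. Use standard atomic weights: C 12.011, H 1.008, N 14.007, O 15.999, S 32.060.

206.26 g/mol

First, the molecular formula is C8H14O4S (counting implicit H from valence).
  C: 8 × 12.011 = 96.088
  H: 14 × 1.008 = 14.112
  O: 4 × 15.999 = 63.996
  S: 1 × 32.060 = 32.060
Sum: 8×12.011 + 14×1.008 + 4×15.999 + 1×32.060 = 206.256 → 206.26 g/mol.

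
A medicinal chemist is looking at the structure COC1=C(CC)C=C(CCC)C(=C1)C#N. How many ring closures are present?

1

In SMILES, each pair of matching ring-closure digits denotes one ring-closing bond; the number of such bonds equals the number of independent rings.
Ring-closure bonds here: 1.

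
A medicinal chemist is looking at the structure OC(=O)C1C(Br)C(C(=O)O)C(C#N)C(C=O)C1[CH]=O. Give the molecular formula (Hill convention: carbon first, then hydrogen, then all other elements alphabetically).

C11H10BrNO6

Walk through each heavy atom and fill implicit hydrogens from standard valence (C 4, N 3, O 2, S 2, halogen 1):
  atom 1: O, bond orders sum to 1 (valence 2) → 1 H
  atom 2: C, bond orders sum to 4 (valence 4) → 0 H
  atom 3: O, bond orders sum to 2 (valence 2) → 0 H
  atom 4: C, bond orders sum to 3 (valence 4) → 1 H
  atom 5: C, bond orders sum to 3 (valence 4) → 1 H
  atom 6: Br (halogen, monovalent) → 0 H
  atom 7: C, bond orders sum to 3 (valence 4) → 1 H
  atom 8: C, bond orders sum to 4 (valence 4) → 0 H
  atom 9: O, bond orders sum to 2 (valence 2) → 0 H
  atom 10: O, bond orders sum to 1 (valence 2) → 1 H
  atom 11: C, bond orders sum to 3 (valence 4) → 1 H
  atom 12: C, bond orders sum to 4 (valence 4) → 0 H
  atom 13: N, bond orders sum to 3 (valence 3) → 0 H
  atom 14: C, bond orders sum to 3 (valence 4) → 1 H
  atom 15: C, bond orders sum to 3 (valence 4) → 1 H
  atom 16: O, bond orders sum to 2 (valence 2) → 0 H
  atom 17: C, bond orders sum to 3 (valence 4) → 1 H
  atom 18: C with explicit H count 1
  atom 19: O, bond orders sum to 2 (valence 2) → 0 H
Totals → C:11, H:10, Br:1, N:1, O:6.
In Hill order: C11H10BrNO6.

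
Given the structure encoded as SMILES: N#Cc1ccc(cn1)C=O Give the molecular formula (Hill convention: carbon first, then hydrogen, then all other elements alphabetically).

Walk through each heavy atom and fill implicit hydrogens from standard valence (C 4, N 3, O 2, S 2, halogen 1); for lowercase aromatic atoms, an aromatic c carries 1 H when it has two neighbours and 0 H with three, and aromatic n carries 0 H:
  atom 1: N, bond orders sum to 3 (valence 3) → 0 H
  atom 2: C, bond orders sum to 4 (valence 4) → 0 H
  atom 3: aromatic c, 3 neighbours → 0 H
  atom 4: aromatic c, 2 neighbours → 1 H
  atom 5: aromatic c, 2 neighbours → 1 H
  atom 6: aromatic c, 3 neighbours → 0 H
  atom 7: aromatic c, 2 neighbours → 1 H
  atom 8: aromatic n, 2 neighbours → 0 H
  atom 9: C, bond orders sum to 3 (valence 4) → 1 H
  atom 10: O, bond orders sum to 2 (valence 2) → 0 H
Totals → C:7, H:4, N:2, O:1.

C7H4N2O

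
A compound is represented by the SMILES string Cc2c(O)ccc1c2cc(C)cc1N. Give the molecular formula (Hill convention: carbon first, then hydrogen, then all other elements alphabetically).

C12H13NO

Walk through each heavy atom and fill implicit hydrogens from standard valence (C 4, N 3, O 2, S 2, halogen 1); for lowercase aromatic atoms, an aromatic c carries 1 H when it has two neighbours and 0 H with three, and aromatic n carries 0 H:
  atom 1: C, bond orders sum to 1 (valence 4) → 3 H
  atom 2: aromatic c, 3 neighbours → 0 H
  atom 3: aromatic c, 3 neighbours → 0 H
  atom 4: O, bond orders sum to 1 (valence 2) → 1 H
  atom 5: aromatic c, 2 neighbours → 1 H
  atom 6: aromatic c, 2 neighbours → 1 H
  atom 7: aromatic c, 3 neighbours → 0 H
  atom 8: aromatic c, 3 neighbours → 0 H
  atom 9: aromatic c, 2 neighbours → 1 H
  atom 10: aromatic c, 3 neighbours → 0 H
  atom 11: C, bond orders sum to 1 (valence 4) → 3 H
  atom 12: aromatic c, 2 neighbours → 1 H
  atom 13: aromatic c, 3 neighbours → 0 H
  atom 14: N, bond orders sum to 1 (valence 3) → 2 H
Totals → C:12, H:13, N:1, O:1.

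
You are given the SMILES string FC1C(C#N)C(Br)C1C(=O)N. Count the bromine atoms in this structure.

Scan the SMILES for Br atoms (remember two-letter symbols like Cl and Br are single atoms).
Bromine count: 1.

1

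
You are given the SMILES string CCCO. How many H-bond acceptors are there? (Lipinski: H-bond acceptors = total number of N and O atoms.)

1

N atoms: 0; O atoms: 1.
Lipinski HBA = 0 + 1 = 1.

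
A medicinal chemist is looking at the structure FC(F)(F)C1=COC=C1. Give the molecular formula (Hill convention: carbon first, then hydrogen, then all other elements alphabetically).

C5H3F3O

Walk through each heavy atom and fill implicit hydrogens from standard valence (C 4, N 3, O 2, S 2, halogen 1):
  atom 1: F (halogen, monovalent) → 0 H
  atom 2: C, bond orders sum to 4 (valence 4) → 0 H
  atom 3: F (halogen, monovalent) → 0 H
  atom 4: F (halogen, monovalent) → 0 H
  atom 5: C, bond orders sum to 4 (valence 4) → 0 H
  atom 6: C, bond orders sum to 3 (valence 4) → 1 H
  atom 7: O, bond orders sum to 2 (valence 2) → 0 H
  atom 8: C, bond orders sum to 3 (valence 4) → 1 H
  atom 9: C, bond orders sum to 3 (valence 4) → 1 H
Totals → C:5, H:3, F:3, O:1.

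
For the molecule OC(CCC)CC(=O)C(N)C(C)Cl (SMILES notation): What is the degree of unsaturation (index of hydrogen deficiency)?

Degree of unsaturation = (number of rings) + (number of π bonds).
Ring closures in the SMILES: 0.
π bonds: 1 double bond (each 1 DoU) → 1 DoU from unsaturation.
Total DoU = 0 + 1 = 1.

1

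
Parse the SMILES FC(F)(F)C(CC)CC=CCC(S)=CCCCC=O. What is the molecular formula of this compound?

Walk through each heavy atom and fill implicit hydrogens from standard valence (C 4, N 3, O 2, S 2, halogen 1):
  atom 1: F (halogen, monovalent) → 0 H
  atom 2: C, bond orders sum to 4 (valence 4) → 0 H
  atom 3: F (halogen, monovalent) → 0 H
  atom 4: F (halogen, monovalent) → 0 H
  atom 5: C, bond orders sum to 3 (valence 4) → 1 H
  atom 6: C, bond orders sum to 2 (valence 4) → 2 H
  atom 7: C, bond orders sum to 1 (valence 4) → 3 H
  atom 8: C, bond orders sum to 2 (valence 4) → 2 H
  atom 9: C, bond orders sum to 3 (valence 4) → 1 H
  atom 10: C, bond orders sum to 3 (valence 4) → 1 H
  atom 11: C, bond orders sum to 2 (valence 4) → 2 H
  atom 12: C, bond orders sum to 4 (valence 4) → 0 H
  atom 13: S, bond orders sum to 1 (valence 2) → 1 H
  atom 14: C, bond orders sum to 3 (valence 4) → 1 H
  atom 15: C, bond orders sum to 2 (valence 4) → 2 H
  atom 16: C, bond orders sum to 2 (valence 4) → 2 H
  atom 17: C, bond orders sum to 2 (valence 4) → 2 H
  atom 18: C, bond orders sum to 3 (valence 4) → 1 H
  atom 19: O, bond orders sum to 2 (valence 2) → 0 H
Totals → C:14, H:21, F:3, O:1, S:1.
In Hill order: C14H21F3OS.

C14H21F3OS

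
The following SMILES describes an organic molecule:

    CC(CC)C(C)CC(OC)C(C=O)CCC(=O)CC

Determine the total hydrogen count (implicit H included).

30

Walk through each heavy atom and fill implicit hydrogens from standard valence (C 4, N 3, O 2, S 2, halogen 1):
  atom 1: C, bond orders sum to 1 (valence 4) → 3 H
  atom 2: C, bond orders sum to 3 (valence 4) → 1 H
  atom 3: C, bond orders sum to 2 (valence 4) → 2 H
  atom 4: C, bond orders sum to 1 (valence 4) → 3 H
  atom 5: C, bond orders sum to 3 (valence 4) → 1 H
  atom 6: C, bond orders sum to 1 (valence 4) → 3 H
  atom 7: C, bond orders sum to 2 (valence 4) → 2 H
  atom 8: C, bond orders sum to 3 (valence 4) → 1 H
  atom 9: O, bond orders sum to 2 (valence 2) → 0 H
  atom 10: C, bond orders sum to 1 (valence 4) → 3 H
  atom 11: C, bond orders sum to 3 (valence 4) → 1 H
  atom 12: C, bond orders sum to 3 (valence 4) → 1 H
  atom 13: O, bond orders sum to 2 (valence 2) → 0 H
  atom 14: C, bond orders sum to 2 (valence 4) → 2 H
  atom 15: C, bond orders sum to 2 (valence 4) → 2 H
  atom 16: C, bond orders sum to 4 (valence 4) → 0 H
  atom 17: O, bond orders sum to 2 (valence 2) → 0 H
  atom 18: C, bond orders sum to 2 (valence 4) → 2 H
  atom 19: C, bond orders sum to 1 (valence 4) → 3 H
Total hydrogens: 30.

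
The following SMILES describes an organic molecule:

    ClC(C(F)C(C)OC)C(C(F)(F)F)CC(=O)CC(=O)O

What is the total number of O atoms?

4

Scan the SMILES for O atoms (remember two-letter symbols like Cl and Br are single atoms).
Oxygen count: 4.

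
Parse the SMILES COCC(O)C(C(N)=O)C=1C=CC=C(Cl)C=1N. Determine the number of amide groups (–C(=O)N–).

The amide motif appears at heavy-atom position 7 in the SMILES.
Other groups present: 1 ether, 1 hydroxyl, 1 primary amine.
Amide count: 1.

1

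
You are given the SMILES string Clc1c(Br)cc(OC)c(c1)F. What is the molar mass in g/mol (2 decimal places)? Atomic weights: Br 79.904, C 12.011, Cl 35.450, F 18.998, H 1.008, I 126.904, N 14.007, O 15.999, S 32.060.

239.47 g/mol

First, the molecular formula is C7H5BrClFO (counting implicit H from valence).
  Br: 1 × 79.904 = 79.904
  C: 7 × 12.011 = 84.077
  Cl: 1 × 35.450 = 35.450
  F: 1 × 18.998 = 18.998
  H: 5 × 1.008 = 5.040
  O: 1 × 15.999 = 15.999
Sum: 1×79.904 + 7×12.011 + 1×35.450 + 1×18.998 + 5×1.008 + 1×15.999 = 239.468 → 239.47 g/mol.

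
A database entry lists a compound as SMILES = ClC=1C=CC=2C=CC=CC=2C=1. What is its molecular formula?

Walk through each heavy atom and fill implicit hydrogens from standard valence (C 4, N 3, O 2, S 2, halogen 1):
  atom 1: Cl (halogen, monovalent) → 0 H
  atom 2: C, bond orders sum to 4 (valence 4) → 0 H
  atom 3: C, bond orders sum to 3 (valence 4) → 1 H
  atom 4: C, bond orders sum to 3 (valence 4) → 1 H
  atom 5: C, bond orders sum to 4 (valence 4) → 0 H
  atom 6: C, bond orders sum to 3 (valence 4) → 1 H
  atom 7: C, bond orders sum to 3 (valence 4) → 1 H
  atom 8: C, bond orders sum to 3 (valence 4) → 1 H
  atom 9: C, bond orders sum to 3 (valence 4) → 1 H
  atom 10: C, bond orders sum to 4 (valence 4) → 0 H
  atom 11: C, bond orders sum to 3 (valence 4) → 1 H
Totals → C:10, H:7, Cl:1.

C10H7Cl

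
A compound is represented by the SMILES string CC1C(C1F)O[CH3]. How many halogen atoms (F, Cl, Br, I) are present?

1

Halogen atoms appear at heavy-atom position 5 (1×F).
Other groups present: 1 ether.
Halogen count: 1.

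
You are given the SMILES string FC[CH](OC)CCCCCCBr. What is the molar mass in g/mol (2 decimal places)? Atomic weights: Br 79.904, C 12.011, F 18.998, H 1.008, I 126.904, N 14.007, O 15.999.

241.14 g/mol

First, the molecular formula is C9H18BrFO (counting implicit H from valence).
  Br: 1 × 79.904 = 79.904
  C: 9 × 12.011 = 108.099
  F: 1 × 18.998 = 18.998
  H: 18 × 1.008 = 18.144
  O: 1 × 15.999 = 15.999
Sum: 1×79.904 + 9×12.011 + 1×18.998 + 18×1.008 + 1×15.999 = 241.144 → 241.14 g/mol.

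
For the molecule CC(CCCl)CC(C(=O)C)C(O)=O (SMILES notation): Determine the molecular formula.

C9H15ClO3

Walk through each heavy atom and fill implicit hydrogens from standard valence (C 4, N 3, O 2, S 2, halogen 1):
  atom 1: C, bond orders sum to 1 (valence 4) → 3 H
  atom 2: C, bond orders sum to 3 (valence 4) → 1 H
  atom 3: C, bond orders sum to 2 (valence 4) → 2 H
  atom 4: C, bond orders sum to 2 (valence 4) → 2 H
  atom 5: Cl (halogen, monovalent) → 0 H
  atom 6: C, bond orders sum to 2 (valence 4) → 2 H
  atom 7: C, bond orders sum to 3 (valence 4) → 1 H
  atom 8: C, bond orders sum to 4 (valence 4) → 0 H
  atom 9: O, bond orders sum to 2 (valence 2) → 0 H
  atom 10: C, bond orders sum to 1 (valence 4) → 3 H
  atom 11: C, bond orders sum to 4 (valence 4) → 0 H
  atom 12: O, bond orders sum to 1 (valence 2) → 1 H
  atom 13: O, bond orders sum to 2 (valence 2) → 0 H
Totals → C:9, H:15, Cl:1, O:3.
In Hill order: C9H15ClO3.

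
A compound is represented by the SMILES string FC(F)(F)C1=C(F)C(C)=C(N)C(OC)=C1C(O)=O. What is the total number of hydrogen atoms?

9

Walk through each heavy atom and fill implicit hydrogens from standard valence (C 4, N 3, O 2, S 2, halogen 1):
  atom 1: F (halogen, monovalent) → 0 H
  atom 2: C, bond orders sum to 4 (valence 4) → 0 H
  atom 3: F (halogen, monovalent) → 0 H
  atom 4: F (halogen, monovalent) → 0 H
  atom 5: C, bond orders sum to 4 (valence 4) → 0 H
  atom 6: C, bond orders sum to 4 (valence 4) → 0 H
  atom 7: F (halogen, monovalent) → 0 H
  atom 8: C, bond orders sum to 4 (valence 4) → 0 H
  atom 9: C, bond orders sum to 1 (valence 4) → 3 H
  atom 10: C, bond orders sum to 4 (valence 4) → 0 H
  atom 11: N, bond orders sum to 1 (valence 3) → 2 H
  atom 12: C, bond orders sum to 4 (valence 4) → 0 H
  atom 13: O, bond orders sum to 2 (valence 2) → 0 H
  atom 14: C, bond orders sum to 1 (valence 4) → 3 H
  atom 15: C, bond orders sum to 4 (valence 4) → 0 H
  atom 16: C, bond orders sum to 4 (valence 4) → 0 H
  atom 17: O, bond orders sum to 1 (valence 2) → 1 H
  atom 18: O, bond orders sum to 2 (valence 2) → 0 H
Total hydrogens: 9.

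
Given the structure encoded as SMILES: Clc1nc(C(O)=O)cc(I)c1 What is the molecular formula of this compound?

C6H3ClINO2

Walk through each heavy atom and fill implicit hydrogens from standard valence (C 4, N 3, O 2, S 2, halogen 1); for lowercase aromatic atoms, an aromatic c carries 1 H when it has two neighbours and 0 H with three, and aromatic n carries 0 H:
  atom 1: Cl (halogen, monovalent) → 0 H
  atom 2: aromatic c, 3 neighbours → 0 H
  atom 3: aromatic n, 2 neighbours → 0 H
  atom 4: aromatic c, 3 neighbours → 0 H
  atom 5: C, bond orders sum to 4 (valence 4) → 0 H
  atom 6: O, bond orders sum to 1 (valence 2) → 1 H
  atom 7: O, bond orders sum to 2 (valence 2) → 0 H
  atom 8: aromatic c, 2 neighbours → 1 H
  atom 9: aromatic c, 3 neighbours → 0 H
  atom 10: I (halogen, monovalent) → 0 H
  atom 11: aromatic c, 2 neighbours → 1 H
Totals → C:6, H:3, Cl:1, I:1, N:1, O:2.
In Hill order: C6H3ClINO2.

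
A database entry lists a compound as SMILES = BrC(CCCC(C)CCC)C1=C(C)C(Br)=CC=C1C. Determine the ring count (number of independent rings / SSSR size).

In SMILES, each pair of matching ring-closure digits denotes one ring-closing bond; the number of such bonds equals the number of independent rings.
Ring-closure bonds here: 1.

1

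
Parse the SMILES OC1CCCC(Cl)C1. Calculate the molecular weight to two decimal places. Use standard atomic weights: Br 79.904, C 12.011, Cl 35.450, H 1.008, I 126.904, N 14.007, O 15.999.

134.60 g/mol

First, the molecular formula is C6H11ClO (counting implicit H from valence).
  C: 6 × 12.011 = 72.066
  Cl: 1 × 35.450 = 35.450
  H: 11 × 1.008 = 11.088
  O: 1 × 15.999 = 15.999
Sum: 6×12.011 + 1×35.450 + 11×1.008 + 1×15.999 = 134.603 → 134.60 g/mol.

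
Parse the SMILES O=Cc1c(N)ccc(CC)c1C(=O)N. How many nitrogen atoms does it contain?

2

Scan the SMILES for N atoms (remember two-letter symbols like Cl and Br are single atoms).
Nitrogen count: 2.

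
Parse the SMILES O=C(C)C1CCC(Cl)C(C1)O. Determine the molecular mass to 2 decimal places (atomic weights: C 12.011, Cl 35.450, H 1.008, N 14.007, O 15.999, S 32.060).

First, the molecular formula is C8H13ClO2 (counting implicit H from valence).
  C: 8 × 12.011 = 96.088
  Cl: 1 × 35.450 = 35.450
  H: 13 × 1.008 = 13.104
  O: 2 × 15.999 = 31.998
Sum: 8×12.011 + 1×35.450 + 13×1.008 + 2×15.999 = 176.640 → 176.64 g/mol.

176.64 g/mol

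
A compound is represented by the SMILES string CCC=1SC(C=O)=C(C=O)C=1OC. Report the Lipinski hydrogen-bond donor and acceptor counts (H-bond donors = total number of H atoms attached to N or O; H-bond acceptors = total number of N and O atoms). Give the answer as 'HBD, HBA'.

0, 3

Donors: find every N or O and count the H atoms it carries.
  atom 7 (O): bond orders sum to 2 → 0 H
  atom 10 (O): bond orders sum to 2 → 0 H
  atom 12 (O): bond orders sum to 2 → 0 H
Lipinski HBD = 0.
Acceptors: N atoms = 0, O atoms = 3 → HBA = 3.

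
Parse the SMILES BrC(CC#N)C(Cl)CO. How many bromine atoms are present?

1

Scan the SMILES for Br atoms (remember two-letter symbols like Cl and Br are single atoms).
Bromine count: 1.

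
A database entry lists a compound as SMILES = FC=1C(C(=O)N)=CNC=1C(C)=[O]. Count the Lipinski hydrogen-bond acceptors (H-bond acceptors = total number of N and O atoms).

4

N atoms: 2; O atoms: 2.
Lipinski HBA = 2 + 2 = 4.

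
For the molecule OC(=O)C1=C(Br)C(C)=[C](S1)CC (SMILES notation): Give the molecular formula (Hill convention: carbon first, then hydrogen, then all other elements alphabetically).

C8H9BrO2S

Walk through each heavy atom and fill implicit hydrogens from standard valence (C 4, N 3, O 2, S 2, halogen 1):
  atom 1: O, bond orders sum to 1 (valence 2) → 1 H
  atom 2: C, bond orders sum to 4 (valence 4) → 0 H
  atom 3: O, bond orders sum to 2 (valence 2) → 0 H
  atom 4: C, bond orders sum to 4 (valence 4) → 0 H
  atom 5: C, bond orders sum to 4 (valence 4) → 0 H
  atom 6: Br (halogen, monovalent) → 0 H
  atom 7: C, bond orders sum to 4 (valence 4) → 0 H
  atom 8: C, bond orders sum to 1 (valence 4) → 3 H
  atom 9: C with explicit H count 0
  atom 10: S, bond orders sum to 2 (valence 2) → 0 H
  atom 11: C, bond orders sum to 2 (valence 4) → 2 H
  atom 12: C, bond orders sum to 1 (valence 4) → 3 H
Totals → C:8, H:9, Br:1, O:2, S:1.
In Hill order: C8H9BrO2S.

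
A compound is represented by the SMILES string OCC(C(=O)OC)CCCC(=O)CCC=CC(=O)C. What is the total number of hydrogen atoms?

22

Walk through each heavy atom and fill implicit hydrogens from standard valence (C 4, N 3, O 2, S 2, halogen 1):
  atom 1: O, bond orders sum to 1 (valence 2) → 1 H
  atom 2: C, bond orders sum to 2 (valence 4) → 2 H
  atom 3: C, bond orders sum to 3 (valence 4) → 1 H
  atom 4: C, bond orders sum to 4 (valence 4) → 0 H
  atom 5: O, bond orders sum to 2 (valence 2) → 0 H
  atom 6: O, bond orders sum to 2 (valence 2) → 0 H
  atom 7: C, bond orders sum to 1 (valence 4) → 3 H
  atom 8: C, bond orders sum to 2 (valence 4) → 2 H
  atom 9: C, bond orders sum to 2 (valence 4) → 2 H
  atom 10: C, bond orders sum to 2 (valence 4) → 2 H
  atom 11: C, bond orders sum to 4 (valence 4) → 0 H
  atom 12: O, bond orders sum to 2 (valence 2) → 0 H
  atom 13: C, bond orders sum to 2 (valence 4) → 2 H
  atom 14: C, bond orders sum to 2 (valence 4) → 2 H
  atom 15: C, bond orders sum to 3 (valence 4) → 1 H
  atom 16: C, bond orders sum to 3 (valence 4) → 1 H
  atom 17: C, bond orders sum to 4 (valence 4) → 0 H
  atom 18: O, bond orders sum to 2 (valence 2) → 0 H
  atom 19: C, bond orders sum to 1 (valence 4) → 3 H
Total hydrogens: 22.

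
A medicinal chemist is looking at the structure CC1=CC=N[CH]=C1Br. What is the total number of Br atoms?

Scan the SMILES for Br atoms (remember two-letter symbols like Cl and Br are single atoms).
Bromine count: 1.

1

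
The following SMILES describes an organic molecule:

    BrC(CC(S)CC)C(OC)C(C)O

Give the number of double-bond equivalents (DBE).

0

Degree of unsaturation = (number of rings) + (number of π bonds).
Ring closures in the SMILES: 0.
π bonds: none → 0 DoU from unsaturation.
Total DoU = 0 + 0 = 0.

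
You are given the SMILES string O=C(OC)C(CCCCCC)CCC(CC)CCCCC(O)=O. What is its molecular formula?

Walk through each heavy atom and fill implicit hydrogens from standard valence (C 4, N 3, O 2, S 2, halogen 1):
  atom 1: O, bond orders sum to 2 (valence 2) → 0 H
  atom 2: C, bond orders sum to 4 (valence 4) → 0 H
  atom 3: O, bond orders sum to 2 (valence 2) → 0 H
  atom 4: C, bond orders sum to 1 (valence 4) → 3 H
  atom 5: C, bond orders sum to 3 (valence 4) → 1 H
  atom 6: C, bond orders sum to 2 (valence 4) → 2 H
  atom 7: C, bond orders sum to 2 (valence 4) → 2 H
  atom 8: C, bond orders sum to 2 (valence 4) → 2 H
  atom 9: C, bond orders sum to 2 (valence 4) → 2 H
  atom 10: C, bond orders sum to 2 (valence 4) → 2 H
  atom 11: C, bond orders sum to 1 (valence 4) → 3 H
  atom 12: C, bond orders sum to 2 (valence 4) → 2 H
  atom 13: C, bond orders sum to 2 (valence 4) → 2 H
  atom 14: C, bond orders sum to 3 (valence 4) → 1 H
  atom 15: C, bond orders sum to 2 (valence 4) → 2 H
  atom 16: C, bond orders sum to 1 (valence 4) → 3 H
  atom 17: C, bond orders sum to 2 (valence 4) → 2 H
  atom 18: C, bond orders sum to 2 (valence 4) → 2 H
  atom 19: C, bond orders sum to 2 (valence 4) → 2 H
  atom 20: C, bond orders sum to 2 (valence 4) → 2 H
  atom 21: C, bond orders sum to 4 (valence 4) → 0 H
  atom 22: O, bond orders sum to 1 (valence 2) → 1 H
  atom 23: O, bond orders sum to 2 (valence 2) → 0 H
Totals → C:19, H:36, O:4.

C19H36O4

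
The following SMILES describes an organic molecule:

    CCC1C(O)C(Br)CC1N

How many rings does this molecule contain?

1

In SMILES, each pair of matching ring-closure digits denotes one ring-closing bond; the number of such bonds equals the number of independent rings.
Ring-closure bonds here: 1.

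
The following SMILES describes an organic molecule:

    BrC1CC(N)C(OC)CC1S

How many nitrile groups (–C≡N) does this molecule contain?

Scan the SMILES for the nitrile motif — none present.
Groups that are present: 1 ether, 1 primary amine, 1 thiol.

0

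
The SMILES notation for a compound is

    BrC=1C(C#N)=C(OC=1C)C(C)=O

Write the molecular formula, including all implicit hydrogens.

C8H6BrNO2

Walk through each heavy atom and fill implicit hydrogens from standard valence (C 4, N 3, O 2, S 2, halogen 1):
  atom 1: Br (halogen, monovalent) → 0 H
  atom 2: C, bond orders sum to 4 (valence 4) → 0 H
  atom 3: C, bond orders sum to 4 (valence 4) → 0 H
  atom 4: C, bond orders sum to 4 (valence 4) → 0 H
  atom 5: N, bond orders sum to 3 (valence 3) → 0 H
  atom 6: C, bond orders sum to 4 (valence 4) → 0 H
  atom 7: O, bond orders sum to 2 (valence 2) → 0 H
  atom 8: C, bond orders sum to 4 (valence 4) → 0 H
  atom 9: C, bond orders sum to 1 (valence 4) → 3 H
  atom 10: C, bond orders sum to 4 (valence 4) → 0 H
  atom 11: C, bond orders sum to 1 (valence 4) → 3 H
  atom 12: O, bond orders sum to 2 (valence 2) → 0 H
Totals → C:8, H:6, Br:1, N:1, O:2.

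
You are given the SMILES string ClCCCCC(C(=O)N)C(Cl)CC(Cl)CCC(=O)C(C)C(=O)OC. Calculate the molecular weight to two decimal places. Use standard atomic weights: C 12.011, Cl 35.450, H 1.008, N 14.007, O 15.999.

402.74 g/mol

First, the molecular formula is C16H26Cl3NO4 (counting implicit H from valence).
  C: 16 × 12.011 = 192.176
  Cl: 3 × 35.450 = 106.350
  H: 26 × 1.008 = 26.208
  N: 1 × 14.007 = 14.007
  O: 4 × 15.999 = 63.996
Sum: 16×12.011 + 3×35.450 + 26×1.008 + 1×14.007 + 4×15.999 = 402.737 → 402.74 g/mol.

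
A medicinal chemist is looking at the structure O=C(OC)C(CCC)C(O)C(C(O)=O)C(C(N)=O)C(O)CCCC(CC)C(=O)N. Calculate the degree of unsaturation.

Degree of unsaturation = (number of rings) + (number of π bonds).
Ring closures in the SMILES: 0.
π bonds: 4 double bonds (each 1 DoU) → 4 DoU from unsaturation.
Total DoU = 0 + 4 = 4.

4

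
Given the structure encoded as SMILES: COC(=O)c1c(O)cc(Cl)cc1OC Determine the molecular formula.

Walk through each heavy atom and fill implicit hydrogens from standard valence (C 4, N 3, O 2, S 2, halogen 1); for lowercase aromatic atoms, an aromatic c carries 1 H when it has two neighbours and 0 H with three, and aromatic n carries 0 H:
  atom 1: C, bond orders sum to 1 (valence 4) → 3 H
  atom 2: O, bond orders sum to 2 (valence 2) → 0 H
  atom 3: C, bond orders sum to 4 (valence 4) → 0 H
  atom 4: O, bond orders sum to 2 (valence 2) → 0 H
  atom 5: aromatic c, 3 neighbours → 0 H
  atom 6: aromatic c, 3 neighbours → 0 H
  atom 7: O, bond orders sum to 1 (valence 2) → 1 H
  atom 8: aromatic c, 2 neighbours → 1 H
  atom 9: aromatic c, 3 neighbours → 0 H
  atom 10: Cl (halogen, monovalent) → 0 H
  atom 11: aromatic c, 2 neighbours → 1 H
  atom 12: aromatic c, 3 neighbours → 0 H
  atom 13: O, bond orders sum to 2 (valence 2) → 0 H
  atom 14: C, bond orders sum to 1 (valence 4) → 3 H
Totals → C:9, H:9, Cl:1, O:4.
In Hill order: C9H9ClO4.

C9H9ClO4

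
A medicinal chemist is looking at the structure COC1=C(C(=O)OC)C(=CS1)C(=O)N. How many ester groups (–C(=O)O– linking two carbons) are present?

The ester motif appears at heavy-atom position 5 in the SMILES.
Other groups present: 1 amide, 1 ether.
Ester count: 1.

1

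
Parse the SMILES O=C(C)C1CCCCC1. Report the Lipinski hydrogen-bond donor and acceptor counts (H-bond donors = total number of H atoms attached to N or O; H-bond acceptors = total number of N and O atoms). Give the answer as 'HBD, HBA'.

0, 1

Donors: find every N or O and count the H atoms it carries.
  atom 1 (O): bond orders sum to 2 → 0 H
Lipinski HBD = 0.
Acceptors: N atoms = 0, O atoms = 1 → HBA = 1.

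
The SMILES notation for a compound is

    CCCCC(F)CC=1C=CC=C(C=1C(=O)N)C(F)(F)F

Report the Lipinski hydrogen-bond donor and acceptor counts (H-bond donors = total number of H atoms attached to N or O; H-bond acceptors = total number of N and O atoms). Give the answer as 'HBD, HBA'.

Donors: find every N or O and count the H atoms it carries.
  atom 15 (O): bond orders sum to 2 → 0 H
  atom 16 (N): bond orders sum to 1 → 2 H
Lipinski HBD = 2.
Acceptors: N atoms = 1, O atoms = 1 → HBA = 2.

2, 2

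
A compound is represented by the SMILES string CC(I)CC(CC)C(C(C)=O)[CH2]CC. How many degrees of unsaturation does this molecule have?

1

Molecular formula: C12H23IO.
DoU = (2C + 2 + N − H − X) / 2, where X is the halogen count and O/S are ignored.
    = (2·12 + 2 + 0 − 23 − 1) / 2 = 2 / 2 = 1.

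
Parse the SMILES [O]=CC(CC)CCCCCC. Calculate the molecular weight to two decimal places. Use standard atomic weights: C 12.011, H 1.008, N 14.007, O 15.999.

First, the molecular formula is C10H20O (counting implicit H from valence).
  C: 10 × 12.011 = 120.110
  H: 20 × 1.008 = 20.160
  O: 1 × 15.999 = 15.999
Sum: 10×12.011 + 20×1.008 + 1×15.999 = 156.269 → 156.27 g/mol.

156.27 g/mol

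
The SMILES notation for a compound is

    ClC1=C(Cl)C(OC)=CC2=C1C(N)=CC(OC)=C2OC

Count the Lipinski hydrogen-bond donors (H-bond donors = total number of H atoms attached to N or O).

2

Donors: find every N or O and count the H atoms it carries.
  atom 6 (O): bond orders sum to 2 → 0 H
  atom 12 (N): bond orders sum to 1 → 2 H
  atom 15 (O): bond orders sum to 2 → 0 H
  atom 18 (O): bond orders sum to 2 → 0 H
Lipinski HBD = 2.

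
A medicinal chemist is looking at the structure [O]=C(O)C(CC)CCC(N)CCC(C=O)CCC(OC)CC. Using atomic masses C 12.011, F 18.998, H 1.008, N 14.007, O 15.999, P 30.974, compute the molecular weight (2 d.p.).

First, the molecular formula is C17H33NO4 (counting implicit H from valence).
  C: 17 × 12.011 = 204.187
  H: 33 × 1.008 = 33.264
  N: 1 × 14.007 = 14.007
  O: 4 × 15.999 = 63.996
Sum: 17×12.011 + 33×1.008 + 1×14.007 + 4×15.999 = 315.454 → 315.45 g/mol.

315.45 g/mol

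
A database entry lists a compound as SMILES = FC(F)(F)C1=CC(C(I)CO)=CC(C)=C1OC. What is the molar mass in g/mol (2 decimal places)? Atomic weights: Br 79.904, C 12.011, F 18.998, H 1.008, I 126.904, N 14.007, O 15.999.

360.11 g/mol

First, the molecular formula is C11H12F3IO2 (counting implicit H from valence).
  C: 11 × 12.011 = 132.121
  F: 3 × 18.998 = 56.994
  H: 12 × 1.008 = 12.096
  I: 1 × 126.904 = 126.904
  O: 2 × 15.999 = 31.998
Sum: 11×12.011 + 3×18.998 + 12×1.008 + 1×126.904 + 2×15.999 = 360.113 → 360.11 g/mol.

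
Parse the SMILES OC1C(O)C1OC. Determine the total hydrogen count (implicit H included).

Walk through each heavy atom and fill implicit hydrogens from standard valence (C 4, N 3, O 2, S 2, halogen 1):
  atom 1: O, bond orders sum to 1 (valence 2) → 1 H
  atom 2: C, bond orders sum to 3 (valence 4) → 1 H
  atom 3: C, bond orders sum to 3 (valence 4) → 1 H
  atom 4: O, bond orders sum to 1 (valence 2) → 1 H
  atom 5: C, bond orders sum to 3 (valence 4) → 1 H
  atom 6: O, bond orders sum to 2 (valence 2) → 0 H
  atom 7: C, bond orders sum to 1 (valence 4) → 3 H
Total hydrogens: 8.

8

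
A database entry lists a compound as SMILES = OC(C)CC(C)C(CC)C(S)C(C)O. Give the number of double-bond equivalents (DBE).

0

Degree of unsaturation = (number of rings) + (number of π bonds).
Ring closures in the SMILES: 0.
π bonds: none → 0 DoU from unsaturation.
Total DoU = 0 + 0 = 0.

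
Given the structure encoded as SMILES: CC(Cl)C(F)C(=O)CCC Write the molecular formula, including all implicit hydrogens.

Walk through each heavy atom and fill implicit hydrogens from standard valence (C 4, N 3, O 2, S 2, halogen 1):
  atom 1: C, bond orders sum to 1 (valence 4) → 3 H
  atom 2: C, bond orders sum to 3 (valence 4) → 1 H
  atom 3: Cl (halogen, monovalent) → 0 H
  atom 4: C, bond orders sum to 3 (valence 4) → 1 H
  atom 5: F (halogen, monovalent) → 0 H
  atom 6: C, bond orders sum to 4 (valence 4) → 0 H
  atom 7: O, bond orders sum to 2 (valence 2) → 0 H
  atom 8: C, bond orders sum to 2 (valence 4) → 2 H
  atom 9: C, bond orders sum to 2 (valence 4) → 2 H
  atom 10: C, bond orders sum to 1 (valence 4) → 3 H
Totals → C:7, H:12, Cl:1, F:1, O:1.
In Hill order: C7H12ClFO.

C7H12ClFO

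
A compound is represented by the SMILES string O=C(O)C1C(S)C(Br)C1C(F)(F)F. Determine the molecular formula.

C6H6BrF3O2S

Walk through each heavy atom and fill implicit hydrogens from standard valence (C 4, N 3, O 2, S 2, halogen 1):
  atom 1: O, bond orders sum to 2 (valence 2) → 0 H
  atom 2: C, bond orders sum to 4 (valence 4) → 0 H
  atom 3: O, bond orders sum to 1 (valence 2) → 1 H
  atom 4: C, bond orders sum to 3 (valence 4) → 1 H
  atom 5: C, bond orders sum to 3 (valence 4) → 1 H
  atom 6: S, bond orders sum to 1 (valence 2) → 1 H
  atom 7: C, bond orders sum to 3 (valence 4) → 1 H
  atom 8: Br (halogen, monovalent) → 0 H
  atom 9: C, bond orders sum to 3 (valence 4) → 1 H
  atom 10: C, bond orders sum to 4 (valence 4) → 0 H
  atom 11: F (halogen, monovalent) → 0 H
  atom 12: F (halogen, monovalent) → 0 H
  atom 13: F (halogen, monovalent) → 0 H
Totals → C:6, H:6, Br:1, F:3, O:2, S:1.
In Hill order: C6H6BrF3O2S.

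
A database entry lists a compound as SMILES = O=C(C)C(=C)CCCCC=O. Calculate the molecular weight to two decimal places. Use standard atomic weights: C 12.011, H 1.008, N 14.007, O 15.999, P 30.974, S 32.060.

First, the molecular formula is C9H14O2 (counting implicit H from valence).
  C: 9 × 12.011 = 108.099
  H: 14 × 1.008 = 14.112
  O: 2 × 15.999 = 31.998
Sum: 9×12.011 + 14×1.008 + 2×15.999 = 154.209 → 154.21 g/mol.

154.21 g/mol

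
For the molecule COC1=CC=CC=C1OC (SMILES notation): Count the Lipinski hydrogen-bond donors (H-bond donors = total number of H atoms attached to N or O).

0

Donors: find every N or O and count the H atoms it carries.
  atom 2 (O): bond orders sum to 2 → 0 H
  atom 9 (O): bond orders sum to 2 → 0 H
Lipinski HBD = 0.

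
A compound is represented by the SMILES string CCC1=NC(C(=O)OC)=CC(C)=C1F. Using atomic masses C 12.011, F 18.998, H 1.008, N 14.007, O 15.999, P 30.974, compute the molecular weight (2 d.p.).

197.21 g/mol

First, the molecular formula is C10H12FNO2 (counting implicit H from valence).
  C: 10 × 12.011 = 120.110
  F: 1 × 18.998 = 18.998
  H: 12 × 1.008 = 12.096
  N: 1 × 14.007 = 14.007
  O: 2 × 15.999 = 31.998
Sum: 10×12.011 + 1×18.998 + 12×1.008 + 1×14.007 + 2×15.999 = 197.209 → 197.21 g/mol.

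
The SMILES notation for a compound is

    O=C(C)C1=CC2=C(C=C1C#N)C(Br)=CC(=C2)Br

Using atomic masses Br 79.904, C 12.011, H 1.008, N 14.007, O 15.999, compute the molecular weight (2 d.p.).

353.01 g/mol

First, the molecular formula is C13H7Br2NO (counting implicit H from valence).
  Br: 2 × 79.904 = 159.808
  C: 13 × 12.011 = 156.143
  H: 7 × 1.008 = 7.056
  N: 1 × 14.007 = 14.007
  O: 1 × 15.999 = 15.999
Sum: 2×79.904 + 13×12.011 + 7×1.008 + 1×14.007 + 1×15.999 = 353.013 → 353.01 g/mol.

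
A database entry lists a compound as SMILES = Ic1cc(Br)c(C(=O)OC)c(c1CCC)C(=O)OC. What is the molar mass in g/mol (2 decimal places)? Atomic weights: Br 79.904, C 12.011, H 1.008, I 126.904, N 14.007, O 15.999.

First, the molecular formula is C13H14BrIO4 (counting implicit H from valence).
  Br: 1 × 79.904 = 79.904
  C: 13 × 12.011 = 156.143
  H: 14 × 1.008 = 14.112
  I: 1 × 126.904 = 126.904
  O: 4 × 15.999 = 63.996
Sum: 1×79.904 + 13×12.011 + 14×1.008 + 1×126.904 + 4×15.999 = 441.059 → 441.06 g/mol.

441.06 g/mol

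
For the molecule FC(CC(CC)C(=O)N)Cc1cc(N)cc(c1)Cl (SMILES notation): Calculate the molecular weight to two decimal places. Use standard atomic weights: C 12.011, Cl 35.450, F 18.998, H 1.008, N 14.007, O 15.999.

First, the molecular formula is C13H18ClFN2O (counting implicit H from valence).
  C: 13 × 12.011 = 156.143
  Cl: 1 × 35.450 = 35.450
  F: 1 × 18.998 = 18.998
  H: 18 × 1.008 = 18.144
  N: 2 × 14.007 = 28.014
  O: 1 × 15.999 = 15.999
Sum: 13×12.011 + 1×35.450 + 1×18.998 + 18×1.008 + 2×14.007 + 1×15.999 = 272.748 → 272.75 g/mol.

272.75 g/mol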